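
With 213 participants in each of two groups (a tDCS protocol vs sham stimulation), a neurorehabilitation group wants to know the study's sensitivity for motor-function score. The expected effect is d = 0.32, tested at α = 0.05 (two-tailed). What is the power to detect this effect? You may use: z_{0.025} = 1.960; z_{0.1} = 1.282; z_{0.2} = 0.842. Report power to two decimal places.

power ≈ 0.91

For two equal groups, power = Φ(d·√(n/2) − z_{α/2}).
d·√(n/2) = 0.32 × √(213/2) = 0.32 × 10.320 = 3.302.
z_β = 3.302 − 1.960 = 1.342.
Power = Φ(1.342) = 0.910.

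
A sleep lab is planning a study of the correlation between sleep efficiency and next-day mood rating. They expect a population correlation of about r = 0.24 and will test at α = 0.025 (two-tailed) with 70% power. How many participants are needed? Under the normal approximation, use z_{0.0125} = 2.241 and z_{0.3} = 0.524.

n = 131

Fisher's z: C = ½·ln((1+r)/(1−r)) = ½·ln(1.6316) = 0.2448.
n = ((z_{α/2} + z_β)/C)² + 3.
(2.241 + 0.524) / 0.2448 = 2.765 / 0.2448 = 11.295.
n = 11.295² + 3 = 127.58 + 3 = 130.6.
Round up.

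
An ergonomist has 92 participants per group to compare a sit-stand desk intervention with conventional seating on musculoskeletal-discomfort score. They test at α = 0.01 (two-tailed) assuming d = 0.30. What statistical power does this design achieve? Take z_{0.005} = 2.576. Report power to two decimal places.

For two equal groups, power = Φ(d·√(n/2) − z_{α/2}).
d·√(n/2) = 0.30 × √(92/2) = 0.30 × 6.782 = 2.035.
z_β = 2.035 − 2.576 = -0.541.
Power = Φ(-0.541) = 0.294.

power ≈ 0.29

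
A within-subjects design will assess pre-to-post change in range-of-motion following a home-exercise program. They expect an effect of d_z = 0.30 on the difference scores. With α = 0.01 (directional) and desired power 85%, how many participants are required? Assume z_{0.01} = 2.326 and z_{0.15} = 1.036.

n = 126 pairs

For a paired (one-sample on differences) test: n = ((z_{α} + z_β) / d)².
z_{α} + z_β = 2.326 + 1.036 = 3.362.
n = (3.362 / 0.30)² = 11.207² = 125.59.
Round up.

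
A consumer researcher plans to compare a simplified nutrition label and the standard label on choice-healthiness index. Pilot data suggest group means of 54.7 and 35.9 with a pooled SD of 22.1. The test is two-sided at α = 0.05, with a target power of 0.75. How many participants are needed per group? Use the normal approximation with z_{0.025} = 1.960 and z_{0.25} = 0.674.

Cohen's d = |M₁ − M₂| / SD_pooled = |54.7 − 35.9| / 22.1 = 18.8 / 22.1 = 0.851.
For two independent groups with equal n: n = 2·((z_{α/2} + z_β) / d)².
z_{α/2} + z_β = 1.960 + 0.674 = 2.634.
n = 2 × (2.634 / 0.851)² = 2 × 3.095² = 2 × 9.58 = 19.2.
Round up to the next whole participant.

n = 20 per group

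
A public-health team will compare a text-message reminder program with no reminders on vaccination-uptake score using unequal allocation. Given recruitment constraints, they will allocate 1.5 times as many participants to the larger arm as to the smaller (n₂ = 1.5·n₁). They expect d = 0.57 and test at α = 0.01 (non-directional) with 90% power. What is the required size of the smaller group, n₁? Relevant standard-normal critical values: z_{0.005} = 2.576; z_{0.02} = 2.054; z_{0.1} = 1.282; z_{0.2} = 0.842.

n₁ = 77

With allocation ratio k = n₂/n₁ = 1.5, Var(x̄₁−x̄₂) = σ²(1/n₁ + 1/(k·n₁)) = σ²·(k+1)/(k·n₁).
So n₁ = (1 + 1/k)·((z_{α/2} + z_β)/d)² = 1.667 × (3.858/0.57)².
n₁ = 1.667 × 45.81 = 76.4.
Round up: n₁ = 77, giving n₂ = ⌈1.5 × 77⌉ = ⌈115.5⌉ = 116.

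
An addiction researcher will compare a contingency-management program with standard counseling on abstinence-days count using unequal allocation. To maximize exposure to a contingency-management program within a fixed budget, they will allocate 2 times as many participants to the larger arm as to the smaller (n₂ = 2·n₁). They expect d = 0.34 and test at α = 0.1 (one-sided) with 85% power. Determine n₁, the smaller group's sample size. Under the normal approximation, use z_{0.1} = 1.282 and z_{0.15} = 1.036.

With allocation ratio k = n₂/n₁ = 2, Var(x̄₁−x̄₂) = σ²(1/n₁ + 1/(k·n₁)) = σ²·(k+1)/(k·n₁).
So n₁ = (1 + 1/k)·((z_{α} + z_β)/d)² = 1.500 × (2.318/0.34)².
n₁ = 1.500 × 46.48 = 69.7.
Round up: n₁ = 70, giving n₂ = 2 × 70 = 140.

n₁ = 70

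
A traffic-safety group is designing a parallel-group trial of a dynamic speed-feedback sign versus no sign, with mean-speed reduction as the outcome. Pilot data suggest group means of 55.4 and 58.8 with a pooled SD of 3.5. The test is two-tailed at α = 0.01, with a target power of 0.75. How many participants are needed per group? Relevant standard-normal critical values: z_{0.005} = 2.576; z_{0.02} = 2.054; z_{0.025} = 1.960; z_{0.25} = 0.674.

n = 23 per group

Cohen's d = |M₁ − M₂| / SD_pooled = |55.4 − 58.8| / 3.5 = 3.4 / 3.5 = 0.971.
For two independent groups with equal n: n = 2·((z_{α/2} + z_β) / d)².
z_{α/2} + z_β = 2.576 + 0.674 = 3.250.
n = 2 × (3.250 / 0.971)² = 2 × 3.347² = 2 × 11.20 = 22.4.
Round up to the next whole participant.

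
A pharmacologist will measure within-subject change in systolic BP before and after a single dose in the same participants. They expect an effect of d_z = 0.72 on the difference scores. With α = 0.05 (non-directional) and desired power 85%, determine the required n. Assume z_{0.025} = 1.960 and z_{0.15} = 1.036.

For a paired (one-sample on differences) test: n = ((z_{α/2} + z_β) / d)².
z_{α/2} + z_β = 1.960 + 1.036 = 2.996.
n = (2.996 / 0.72)² = 4.161² = 17.31.
Round up.

n = 18 pairs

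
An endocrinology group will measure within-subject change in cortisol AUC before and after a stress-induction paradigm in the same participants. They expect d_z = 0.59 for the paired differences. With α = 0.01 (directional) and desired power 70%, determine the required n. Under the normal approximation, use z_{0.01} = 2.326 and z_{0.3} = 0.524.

n = 24 pairs

For a paired (one-sample on differences) test: n = ((z_{α} + z_β) / d)².
z_{α} + z_β = 2.326 + 0.524 = 2.850.
n = (2.850 / 0.59)² = 4.831² = 23.33.
Round up.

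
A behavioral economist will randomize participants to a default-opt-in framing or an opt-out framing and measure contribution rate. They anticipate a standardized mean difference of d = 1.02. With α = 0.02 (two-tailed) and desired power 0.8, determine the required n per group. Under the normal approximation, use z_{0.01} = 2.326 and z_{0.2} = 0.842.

n = 20 per group

For two independent groups with equal n: n = 2·((z_{α/2} + z_β) / d)².
z_{α/2} + z_β = 2.326 + 0.842 = 3.168.
n = 2 × (3.168 / 1.02)² = 2 × 3.106² = 2 × 9.65 = 19.3.
Round up to the next whole participant.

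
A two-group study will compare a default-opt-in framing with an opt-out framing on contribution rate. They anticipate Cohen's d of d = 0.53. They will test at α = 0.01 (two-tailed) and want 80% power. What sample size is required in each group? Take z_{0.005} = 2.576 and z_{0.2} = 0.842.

n = 84 per group

For two independent groups with equal n: n = 2·((z_{α/2} + z_β) / d)².
z_{α/2} + z_β = 2.576 + 0.842 = 3.418.
n = 2 × (3.418 / 0.53)² = 2 × 6.449² = 2 × 41.59 = 83.2.
Round up to the next whole participant.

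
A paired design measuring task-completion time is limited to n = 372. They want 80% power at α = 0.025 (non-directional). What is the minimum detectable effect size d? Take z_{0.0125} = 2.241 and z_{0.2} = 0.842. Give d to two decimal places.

d_min ≈ 0.16

For a single sample (or paired design) of n = 372: d_min = (z_{α/2} + z_β)/√n.
z-sum = 2.241 + 0.842 = 3.083.
d_min = 3.083 / √372 = 3.083 / 19.287 = 0.160.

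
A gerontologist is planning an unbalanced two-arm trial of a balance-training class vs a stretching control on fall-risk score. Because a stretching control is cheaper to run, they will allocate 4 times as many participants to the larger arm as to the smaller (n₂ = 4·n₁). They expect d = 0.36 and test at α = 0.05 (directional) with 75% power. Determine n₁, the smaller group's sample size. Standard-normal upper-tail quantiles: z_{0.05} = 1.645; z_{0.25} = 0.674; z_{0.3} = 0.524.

n₁ = 52

With allocation ratio k = n₂/n₁ = 4, Var(x̄₁−x̄₂) = σ²(1/n₁ + 1/(k·n₁)) = σ²·(k+1)/(k·n₁).
So n₁ = (1 + 1/k)·((z_{α} + z_β)/d)² = 1.250 × (2.319/0.36)².
n₁ = 1.250 × 41.50 = 51.9.
Round up: n₁ = 52, giving n₂ = 4 × 52 = 208.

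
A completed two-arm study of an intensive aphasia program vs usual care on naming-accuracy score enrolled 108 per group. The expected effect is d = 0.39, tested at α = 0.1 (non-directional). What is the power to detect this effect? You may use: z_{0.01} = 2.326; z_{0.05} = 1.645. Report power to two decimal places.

For two equal groups, power = Φ(d·√(n/2) − z_{α/2}).
d·√(n/2) = 0.39 × √(108/2) = 0.39 × 7.348 = 2.866.
z_β = 2.866 − 1.645 = 1.221.
Power = Φ(1.221) = 0.889.

power ≈ 0.89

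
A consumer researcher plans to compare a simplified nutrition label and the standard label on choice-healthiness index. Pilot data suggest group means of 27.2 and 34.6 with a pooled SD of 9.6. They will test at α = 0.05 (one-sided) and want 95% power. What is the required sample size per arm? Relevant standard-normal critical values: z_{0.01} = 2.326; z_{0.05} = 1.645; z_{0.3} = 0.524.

Cohen's d = |M₁ − M₂| / SD_pooled = |27.2 − 34.6| / 9.6 = 7.4 / 9.6 = 0.771.
For two independent groups with equal n: n = 2·((z_{α} + z_β) / d)².
z_{α} + z_β = 1.645 + 1.645 = 3.290.
n = 2 × (3.290 / 0.771)² = 2 × 4.267² = 2 × 18.21 = 36.4.
Round up to the next whole participant.

n = 37 per group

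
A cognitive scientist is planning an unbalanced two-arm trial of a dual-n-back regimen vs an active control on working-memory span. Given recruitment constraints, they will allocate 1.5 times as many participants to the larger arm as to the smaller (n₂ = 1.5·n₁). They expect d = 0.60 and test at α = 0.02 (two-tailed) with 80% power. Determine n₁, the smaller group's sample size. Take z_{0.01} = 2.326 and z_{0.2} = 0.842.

n₁ = 47

With allocation ratio k = n₂/n₁ = 1.5, Var(x̄₁−x̄₂) = σ²(1/n₁ + 1/(k·n₁)) = σ²·(k+1)/(k·n₁).
So n₁ = (1 + 1/k)·((z_{α/2} + z_β)/d)² = 1.667 × (3.168/0.60)².
n₁ = 1.667 × 27.88 = 46.5.
Round up: n₁ = 47, giving n₂ = ⌈1.5 × 47⌉ = ⌈70.5⌉ = 71.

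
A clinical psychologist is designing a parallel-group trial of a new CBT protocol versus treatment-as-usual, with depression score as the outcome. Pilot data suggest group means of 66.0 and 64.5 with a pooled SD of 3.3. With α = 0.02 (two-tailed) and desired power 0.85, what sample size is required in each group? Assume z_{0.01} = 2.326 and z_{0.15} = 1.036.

Cohen's d = |M₁ − M₂| / SD_pooled = |66.0 − 64.5| / 3.3 = 1.5 / 3.3 = 0.455.
For two independent groups with equal n: n = 2·((z_{α/2} + z_β) / d)².
z_{α/2} + z_β = 2.326 + 1.036 = 3.362.
n = 2 × (3.362 / 0.455)² = 2 × 7.389² = 2 × 54.60 = 109.2.
Round up to the next whole participant.

n = 110 per group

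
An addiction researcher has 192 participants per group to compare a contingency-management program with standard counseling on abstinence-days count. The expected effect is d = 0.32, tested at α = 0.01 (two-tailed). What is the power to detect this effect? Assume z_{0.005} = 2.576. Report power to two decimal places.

For two equal groups, power = Φ(d·√(n/2) − z_{α/2}).
d·√(n/2) = 0.32 × √(192/2) = 0.32 × 9.798 = 3.135.
z_β = 3.135 − 2.576 = 0.559.
Power = Φ(0.559) = 0.712.

power ≈ 0.71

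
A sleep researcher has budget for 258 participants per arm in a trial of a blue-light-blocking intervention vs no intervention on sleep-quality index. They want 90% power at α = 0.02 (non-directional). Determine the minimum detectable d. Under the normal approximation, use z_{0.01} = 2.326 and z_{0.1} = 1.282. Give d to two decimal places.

d_min ≈ 0.32

For two independent groups of n = 258 each: d_min = (z_{α/2} + z_β)·√(2/n).
z-sum = 2.326 + 1.282 = 3.608.
d_min = 3.608 × √(2/258) = 3.608 × 0.0880 = 0.318.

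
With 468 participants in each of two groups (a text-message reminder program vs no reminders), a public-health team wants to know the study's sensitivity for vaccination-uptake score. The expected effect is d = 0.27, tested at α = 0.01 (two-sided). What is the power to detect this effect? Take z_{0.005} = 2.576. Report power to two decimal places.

For two equal groups, power = Φ(d·√(n/2) − z_{α/2}).
d·√(n/2) = 0.27 × √(468/2) = 0.27 × 15.297 = 4.130.
z_β = 4.130 − 2.576 = 1.554.
Power = Φ(1.554) = 0.940.

power ≈ 0.94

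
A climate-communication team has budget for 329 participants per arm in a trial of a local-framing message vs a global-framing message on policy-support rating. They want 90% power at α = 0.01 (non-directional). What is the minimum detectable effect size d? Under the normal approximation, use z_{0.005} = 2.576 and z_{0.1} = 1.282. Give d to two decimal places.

d_min ≈ 0.30

For two independent groups of n = 329 each: d_min = (z_{α/2} + z_β)·√(2/n).
z-sum = 2.576 + 1.282 = 3.858.
d_min = 3.858 × √(2/329) = 3.858 × 0.0780 = 0.301.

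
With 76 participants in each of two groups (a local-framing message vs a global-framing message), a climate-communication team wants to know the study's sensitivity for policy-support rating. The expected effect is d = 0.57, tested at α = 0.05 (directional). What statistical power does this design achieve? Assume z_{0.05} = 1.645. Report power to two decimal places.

For two equal groups, power = Φ(d·√(n/2) − z_{α}).
d·√(n/2) = 0.57 × √(76/2) = 0.57 × 6.164 = 3.514.
z_β = 3.514 − 1.645 = 1.869.
Power = Φ(1.869) = 0.969.

power ≈ 0.97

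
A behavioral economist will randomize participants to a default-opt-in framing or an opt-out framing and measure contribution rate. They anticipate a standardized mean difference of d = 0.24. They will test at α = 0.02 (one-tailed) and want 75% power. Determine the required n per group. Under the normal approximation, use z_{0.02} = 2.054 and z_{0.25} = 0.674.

n = 259 per group

For two independent groups with equal n: n = 2·((z_{α} + z_β) / d)².
z_{α} + z_β = 2.054 + 0.674 = 2.728.
n = 2 × (2.728 / 0.24)² = 2 × 11.367² = 2 × 129.20 = 258.4.
Round up to the next whole participant.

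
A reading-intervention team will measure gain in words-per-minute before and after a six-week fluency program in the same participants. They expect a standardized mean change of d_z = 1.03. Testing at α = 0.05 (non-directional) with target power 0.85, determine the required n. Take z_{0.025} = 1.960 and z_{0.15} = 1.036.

For a paired (one-sample on differences) test: n = ((z_{α/2} + z_β) / d)².
z_{α/2} + z_β = 1.960 + 1.036 = 2.996.
n = (2.996 / 1.03)² = 2.909² = 8.46.
Round up.

n = 9 pairs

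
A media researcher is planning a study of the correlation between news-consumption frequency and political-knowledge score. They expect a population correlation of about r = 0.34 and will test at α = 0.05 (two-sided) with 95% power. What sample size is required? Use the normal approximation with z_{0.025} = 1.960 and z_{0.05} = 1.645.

n = 107

Fisher's z: C = ½·ln((1+r)/(1−r)) = ½·ln(2.0303) = 0.3541.
n = ((z_{α/2} + z_β)/C)² + 3.
(1.960 + 1.645) / 0.3541 = 3.605 / 0.3541 = 10.181.
n = 10.181² + 3 = 103.65 + 3 = 106.6.
Round up.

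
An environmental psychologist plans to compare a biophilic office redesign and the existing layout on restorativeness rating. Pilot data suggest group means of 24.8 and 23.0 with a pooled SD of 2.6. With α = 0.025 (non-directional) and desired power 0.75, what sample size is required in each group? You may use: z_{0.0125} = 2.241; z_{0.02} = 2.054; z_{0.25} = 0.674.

n = 36 per group

Cohen's d = |M₁ − M₂| / SD_pooled = |24.8 − 23.0| / 2.6 = 1.8 / 2.6 = 0.692.
For two independent groups with equal n: n = 2·((z_{α/2} + z_β) / d)².
z_{α/2} + z_β = 2.241 + 0.674 = 2.915.
n = 2 × (2.915 / 0.692)² = 2 × 4.212² = 2 × 17.74 = 35.5.
Round up to the next whole participant.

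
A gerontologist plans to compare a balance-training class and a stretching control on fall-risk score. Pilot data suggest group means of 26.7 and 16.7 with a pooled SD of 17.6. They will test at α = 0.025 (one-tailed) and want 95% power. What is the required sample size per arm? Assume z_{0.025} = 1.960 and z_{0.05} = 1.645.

n = 81 per group

Cohen's d = |M₁ − M₂| / SD_pooled = |26.7 − 16.7| / 17.6 = 10.0 / 17.6 = 0.568.
For two independent groups with equal n: n = 2·((z_{α} + z_β) / d)².
z_{α} + z_β = 1.960 + 1.645 = 3.605.
n = 2 × (3.605 / 0.568)² = 2 × 6.347² = 2 × 40.28 = 80.6.
Round up to the next whole participant.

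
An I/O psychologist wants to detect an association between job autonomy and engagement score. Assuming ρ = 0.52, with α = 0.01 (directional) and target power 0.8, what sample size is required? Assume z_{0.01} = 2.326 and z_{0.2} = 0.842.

n = 34

Fisher's z: C = ½·ln((1+r)/(1−r)) = ½·ln(3.1667) = 0.5763.
n = ((z_{α} + z_β)/C)² + 3.
(2.326 + 0.842) / 0.5763 = 3.168 / 0.5763 = 5.497.
n = 5.497² + 3 = 30.22 + 3 = 33.2.
Round up.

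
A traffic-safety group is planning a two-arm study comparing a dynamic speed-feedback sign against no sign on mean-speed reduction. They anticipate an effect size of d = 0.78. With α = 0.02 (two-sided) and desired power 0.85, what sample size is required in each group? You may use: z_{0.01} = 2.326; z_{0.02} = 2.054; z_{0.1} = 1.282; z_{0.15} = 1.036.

For two independent groups with equal n: n = 2·((z_{α/2} + z_β) / d)².
z_{α/2} + z_β = 2.326 + 1.036 = 3.362.
n = 2 × (3.362 / 0.78)² = 2 × 4.310² = 2 × 18.58 = 37.2.
Round up to the next whole participant.

n = 38 per group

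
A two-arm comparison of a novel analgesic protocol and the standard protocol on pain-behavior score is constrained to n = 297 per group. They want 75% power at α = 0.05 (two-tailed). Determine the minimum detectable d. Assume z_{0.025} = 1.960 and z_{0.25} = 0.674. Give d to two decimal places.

For two independent groups of n = 297 each: d_min = (z_{α/2} + z_β)·√(2/n).
z-sum = 1.960 + 0.674 = 2.634.
d_min = 2.634 × √(2/297) = 2.634 × 0.0821 = 0.216.

d_min ≈ 0.22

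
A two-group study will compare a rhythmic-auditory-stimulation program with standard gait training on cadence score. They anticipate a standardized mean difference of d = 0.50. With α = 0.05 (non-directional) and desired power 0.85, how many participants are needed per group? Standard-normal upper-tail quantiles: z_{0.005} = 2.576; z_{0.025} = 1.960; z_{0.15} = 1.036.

For two independent groups with equal n: n = 2·((z_{α/2} + z_β) / d)².
z_{α/2} + z_β = 1.960 + 1.036 = 2.996.
n = 2 × (2.996 / 0.50)² = 2 × 5.992² = 2 × 35.90 = 71.8.
Round up to the next whole participant.

n = 72 per group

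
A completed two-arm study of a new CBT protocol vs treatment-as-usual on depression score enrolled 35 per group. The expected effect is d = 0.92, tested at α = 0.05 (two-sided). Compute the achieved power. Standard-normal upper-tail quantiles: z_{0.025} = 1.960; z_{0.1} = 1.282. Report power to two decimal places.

power ≈ 0.97

For two equal groups, power = Φ(d·√(n/2) − z_{α/2}).
d·√(n/2) = 0.92 × √(35/2) = 0.92 × 4.183 = 3.849.
z_β = 3.849 − 1.960 = 1.889.
Power = Φ(1.889) = 0.971.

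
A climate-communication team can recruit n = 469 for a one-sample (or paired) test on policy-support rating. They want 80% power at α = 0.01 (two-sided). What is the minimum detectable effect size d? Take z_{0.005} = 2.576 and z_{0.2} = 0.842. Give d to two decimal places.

d_min ≈ 0.16

For a single sample (or paired design) of n = 469: d_min = (z_{α/2} + z_β)/√n.
z-sum = 2.576 + 0.842 = 3.418.
d_min = 3.418 / √469 = 3.418 / 21.656 = 0.158.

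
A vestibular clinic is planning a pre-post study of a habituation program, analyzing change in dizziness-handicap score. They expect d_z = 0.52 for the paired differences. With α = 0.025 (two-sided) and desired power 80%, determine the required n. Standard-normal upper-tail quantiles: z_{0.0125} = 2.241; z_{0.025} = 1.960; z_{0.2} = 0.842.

For a paired (one-sample on differences) test: n = ((z_{α/2} + z_β) / d)².
z_{α/2} + z_β = 2.241 + 0.842 = 3.083.
n = (3.083 / 0.52)² = 5.929² = 35.15.
Round up.

n = 36 pairs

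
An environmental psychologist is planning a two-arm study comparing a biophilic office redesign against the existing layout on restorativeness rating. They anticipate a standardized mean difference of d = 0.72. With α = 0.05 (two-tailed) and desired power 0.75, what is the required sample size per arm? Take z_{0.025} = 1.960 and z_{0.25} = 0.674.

For two independent groups with equal n: n = 2·((z_{α/2} + z_β) / d)².
z_{α/2} + z_β = 1.960 + 0.674 = 2.634.
n = 2 × (2.634 / 0.72)² = 2 × 3.658² = 2 × 13.38 = 26.8.
Round up to the next whole participant.

n = 27 per group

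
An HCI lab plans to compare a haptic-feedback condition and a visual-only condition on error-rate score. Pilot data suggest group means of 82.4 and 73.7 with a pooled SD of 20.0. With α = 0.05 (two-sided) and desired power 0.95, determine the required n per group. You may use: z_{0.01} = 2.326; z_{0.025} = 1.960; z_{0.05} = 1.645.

Cohen's d = |M₁ − M₂| / SD_pooled = |82.4 − 73.7| / 20.0 = 8.7 / 20.0 = 0.435.
For two independent groups with equal n: n = 2·((z_{α/2} + z_β) / d)².
z_{α/2} + z_β = 1.960 + 1.645 = 3.605.
n = 2 × (3.605 / 0.435)² = 2 × 8.287² = 2 × 68.68 = 137.4.
Round up to the next whole participant.

n = 138 per group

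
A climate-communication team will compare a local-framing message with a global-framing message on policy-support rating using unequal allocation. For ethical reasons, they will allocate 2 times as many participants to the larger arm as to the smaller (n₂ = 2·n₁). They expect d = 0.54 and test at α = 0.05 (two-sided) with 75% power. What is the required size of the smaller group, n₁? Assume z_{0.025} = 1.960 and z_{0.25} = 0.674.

n₁ = 36

With allocation ratio k = n₂/n₁ = 2, Var(x̄₁−x̄₂) = σ²(1/n₁ + 1/(k·n₁)) = σ²·(k+1)/(k·n₁).
So n₁ = (1 + 1/k)·((z_{α/2} + z_β)/d)² = 1.500 × (2.634/0.54)².
n₁ = 1.500 × 23.79 = 35.7.
Round up: n₁ = 36, giving n₂ = 2 × 36 = 72.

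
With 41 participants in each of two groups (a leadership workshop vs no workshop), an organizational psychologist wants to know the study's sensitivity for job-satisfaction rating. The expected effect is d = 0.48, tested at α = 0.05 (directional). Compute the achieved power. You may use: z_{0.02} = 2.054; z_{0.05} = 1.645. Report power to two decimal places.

For two equal groups, power = Φ(d·√(n/2) − z_{α}).
d·√(n/2) = 0.48 × √(41/2) = 0.48 × 4.528 = 2.173.
z_β = 2.173 − 1.645 = 0.528.
Power = Φ(0.528) = 0.701.

power ≈ 0.70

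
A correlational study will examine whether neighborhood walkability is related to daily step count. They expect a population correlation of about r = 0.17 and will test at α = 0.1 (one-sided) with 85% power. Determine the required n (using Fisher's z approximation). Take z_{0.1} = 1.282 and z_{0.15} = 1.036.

Fisher's z: C = ½·ln((1+r)/(1−r)) = ½·ln(1.4096) = 0.1717.
n = ((z_{α} + z_β)/C)² + 3.
(1.282 + 1.036) / 0.1717 = 2.318 / 0.1717 = 13.500.
n = 13.500² + 3 = 182.26 + 3 = 185.3.
Round up.

n = 186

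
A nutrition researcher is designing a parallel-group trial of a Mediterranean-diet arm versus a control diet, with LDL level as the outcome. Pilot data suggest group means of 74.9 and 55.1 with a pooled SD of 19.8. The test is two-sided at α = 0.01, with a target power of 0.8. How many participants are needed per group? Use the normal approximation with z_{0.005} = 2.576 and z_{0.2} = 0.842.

n = 24 per group

Cohen's d = |M₁ − M₂| / SD_pooled = |74.9 − 55.1| / 19.8 = 19.8 / 19.8 = 1.000.
For two independent groups with equal n: n = 2·((z_{α/2} + z_β) / d)².
z_{α/2} + z_β = 2.576 + 0.842 = 3.418.
n = 2 × (3.418 / 1.000)² = 2 × 3.418² = 2 × 11.68 = 23.4.
Round up to the next whole participant.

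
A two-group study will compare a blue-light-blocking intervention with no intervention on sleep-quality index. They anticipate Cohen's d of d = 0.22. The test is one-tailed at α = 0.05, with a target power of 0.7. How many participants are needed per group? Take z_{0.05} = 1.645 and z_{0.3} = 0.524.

n = 195 per group

For two independent groups with equal n: n = 2·((z_{α} + z_β) / d)².
z_{α} + z_β = 1.645 + 0.524 = 2.169.
n = 2 × (2.169 / 0.22)² = 2 × 9.859² = 2 × 97.20 = 194.4.
Round up to the next whole participant.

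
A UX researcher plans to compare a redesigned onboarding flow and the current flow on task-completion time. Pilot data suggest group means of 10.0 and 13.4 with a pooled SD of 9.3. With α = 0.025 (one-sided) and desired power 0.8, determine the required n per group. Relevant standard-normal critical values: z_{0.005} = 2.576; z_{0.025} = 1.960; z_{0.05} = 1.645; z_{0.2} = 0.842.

n = 118 per group

Cohen's d = |M₁ − M₂| / SD_pooled = |10.0 − 13.4| / 9.3 = 3.4 / 9.3 = 0.366.
For two independent groups with equal n: n = 2·((z_{α} + z_β) / d)².
z_{α} + z_β = 1.960 + 0.842 = 2.802.
n = 2 × (2.802 / 0.366)² = 2 × 7.656² = 2 × 58.61 = 117.2.
Round up to the next whole participant.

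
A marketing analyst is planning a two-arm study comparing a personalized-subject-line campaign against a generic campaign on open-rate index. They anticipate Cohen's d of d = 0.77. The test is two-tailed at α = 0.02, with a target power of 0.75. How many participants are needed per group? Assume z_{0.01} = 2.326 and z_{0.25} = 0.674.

n = 31 per group

For two independent groups with equal n: n = 2·((z_{α/2} + z_β) / d)².
z_{α/2} + z_β = 2.326 + 0.674 = 3.000.
n = 2 × (3.000 / 0.77)² = 2 × 3.896² = 2 × 15.18 = 30.4.
Round up to the next whole participant.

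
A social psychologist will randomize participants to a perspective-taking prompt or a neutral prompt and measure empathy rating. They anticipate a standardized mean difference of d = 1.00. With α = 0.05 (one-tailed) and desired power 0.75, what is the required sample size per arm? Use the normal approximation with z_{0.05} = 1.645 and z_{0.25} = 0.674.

n = 11 per group

For two independent groups with equal n: n = 2·((z_{α} + z_β) / d)².
z_{α} + z_β = 1.645 + 0.674 = 2.319.
n = 2 × (2.319 / 1.00)² = 2 × 2.319² = 2 × 5.38 = 10.8.
Round up to the next whole participant.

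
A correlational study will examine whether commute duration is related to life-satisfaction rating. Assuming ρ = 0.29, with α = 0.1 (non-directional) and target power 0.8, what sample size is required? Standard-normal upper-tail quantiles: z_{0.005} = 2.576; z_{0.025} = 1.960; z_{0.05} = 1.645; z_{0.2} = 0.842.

Fisher's z: C = ½·ln((1+r)/(1−r)) = ½·ln(1.8169) = 0.2986.
n = ((z_{α/2} + z_β)/C)² + 3.
(1.645 + 0.842) / 0.2986 = 2.487 / 0.2986 = 8.329.
n = 8.329² + 3 = 69.37 + 3 = 72.4.
Round up.

n = 73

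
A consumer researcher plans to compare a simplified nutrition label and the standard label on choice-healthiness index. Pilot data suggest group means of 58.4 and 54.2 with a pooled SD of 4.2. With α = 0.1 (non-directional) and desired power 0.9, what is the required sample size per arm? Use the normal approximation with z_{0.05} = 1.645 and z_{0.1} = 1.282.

Cohen's d = |M₁ − M₂| / SD_pooled = |58.4 − 54.2| / 4.2 = 4.2 / 4.2 = 1.000.
For two independent groups with equal n: n = 2·((z_{α/2} + z_β) / d)².
z_{α/2} + z_β = 1.645 + 1.282 = 2.927.
n = 2 × (2.927 / 1.000)² = 2 × 2.927² = 2 × 8.57 = 17.1.
Round up to the next whole participant.

n = 18 per group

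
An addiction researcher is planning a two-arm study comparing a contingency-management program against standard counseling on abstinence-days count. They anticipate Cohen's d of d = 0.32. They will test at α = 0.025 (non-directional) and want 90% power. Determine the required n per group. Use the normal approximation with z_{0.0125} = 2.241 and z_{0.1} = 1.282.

n = 243 per group

For two independent groups with equal n: n = 2·((z_{α/2} + z_β) / d)².
z_{α/2} + z_β = 2.241 + 1.282 = 3.523.
n = 2 × (3.523 / 0.32)² = 2 × 11.009² = 2 × 121.21 = 242.4.
Round up to the next whole participant.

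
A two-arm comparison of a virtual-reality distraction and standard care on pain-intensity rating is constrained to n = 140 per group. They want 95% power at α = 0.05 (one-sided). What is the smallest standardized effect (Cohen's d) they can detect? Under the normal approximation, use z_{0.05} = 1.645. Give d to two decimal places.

d_min ≈ 0.39

For two independent groups of n = 140 each: d_min = (z_{α} + z_β)·√(2/n).
z-sum = 1.645 + 1.645 = 3.290.
d_min = 3.290 × √(2/140) = 3.290 × 0.1195 = 0.393.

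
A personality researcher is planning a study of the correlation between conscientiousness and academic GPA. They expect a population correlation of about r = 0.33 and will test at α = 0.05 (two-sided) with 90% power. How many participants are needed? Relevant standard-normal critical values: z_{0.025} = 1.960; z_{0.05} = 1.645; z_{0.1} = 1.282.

n = 93

Fisher's z: C = ½·ln((1+r)/(1−r)) = ½·ln(1.9851) = 0.3428.
n = ((z_{α/2} + z_β)/C)² + 3.
(1.960 + 1.282) / 0.3428 = 3.242 / 0.3428 = 9.457.
n = 9.457² + 3 = 89.44 + 3 = 92.4.
Round up.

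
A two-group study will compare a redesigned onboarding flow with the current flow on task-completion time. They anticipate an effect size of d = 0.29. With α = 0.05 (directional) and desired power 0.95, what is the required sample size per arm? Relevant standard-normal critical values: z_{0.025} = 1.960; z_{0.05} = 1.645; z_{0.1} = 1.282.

For two independent groups with equal n: n = 2·((z_{α} + z_β) / d)².
z_{α} + z_β = 1.645 + 1.645 = 3.290.
n = 2 × (3.290 / 0.29)² = 2 × 11.345² = 2 × 128.71 = 257.4.
Round up to the next whole participant.

n = 258 per group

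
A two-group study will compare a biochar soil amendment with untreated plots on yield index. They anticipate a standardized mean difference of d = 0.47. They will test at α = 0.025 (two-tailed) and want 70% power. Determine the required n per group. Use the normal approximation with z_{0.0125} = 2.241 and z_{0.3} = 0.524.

For two independent groups with equal n: n = 2·((z_{α/2} + z_β) / d)².
z_{α/2} + z_β = 2.241 + 0.524 = 2.765.
n = 2 × (2.765 / 0.47)² = 2 × 5.883² = 2 × 34.61 = 69.2.
Round up to the next whole participant.

n = 70 per group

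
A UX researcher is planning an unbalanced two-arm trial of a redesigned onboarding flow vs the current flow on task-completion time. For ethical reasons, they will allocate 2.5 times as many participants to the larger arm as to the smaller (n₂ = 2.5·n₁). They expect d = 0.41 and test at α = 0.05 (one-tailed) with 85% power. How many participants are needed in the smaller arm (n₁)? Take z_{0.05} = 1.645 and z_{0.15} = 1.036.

With allocation ratio k = n₂/n₁ = 2.5, Var(x̄₁−x̄₂) = σ²(1/n₁ + 1/(k·n₁)) = σ²·(k+1)/(k·n₁).
So n₁ = (1 + 1/k)·((z_{α} + z_β)/d)² = 1.400 × (2.681/0.41)².
n₁ = 1.400 × 42.76 = 59.9.
Round up: n₁ = 60, giving n₂ = 2.5 × 60 = 150.

n₁ = 60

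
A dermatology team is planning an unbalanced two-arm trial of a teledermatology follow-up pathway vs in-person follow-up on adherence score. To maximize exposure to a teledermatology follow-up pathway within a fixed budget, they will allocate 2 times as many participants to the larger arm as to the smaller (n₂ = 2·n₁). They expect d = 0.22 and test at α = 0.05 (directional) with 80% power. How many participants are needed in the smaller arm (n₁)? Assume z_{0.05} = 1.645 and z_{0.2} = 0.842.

n₁ = 192

With allocation ratio k = n₂/n₁ = 2, Var(x̄₁−x̄₂) = σ²(1/n₁ + 1/(k·n₁)) = σ²·(k+1)/(k·n₁).
So n₁ = (1 + 1/k)·((z_{α} + z_β)/d)² = 1.500 × (2.487/0.22)².
n₁ = 1.500 × 127.79 = 191.7.
Round up: n₁ = 192, giving n₂ = 2 × 192 = 384.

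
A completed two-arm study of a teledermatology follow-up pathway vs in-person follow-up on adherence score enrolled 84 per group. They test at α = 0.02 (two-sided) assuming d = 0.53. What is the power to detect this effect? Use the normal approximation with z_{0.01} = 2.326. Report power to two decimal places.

For two equal groups, power = Φ(d·√(n/2) − z_{α/2}).
d·√(n/2) = 0.53 × √(84/2) = 0.53 × 6.481 = 3.435.
z_β = 3.435 − 2.326 = 1.109.
Power = Φ(1.109) = 0.866.

power ≈ 0.87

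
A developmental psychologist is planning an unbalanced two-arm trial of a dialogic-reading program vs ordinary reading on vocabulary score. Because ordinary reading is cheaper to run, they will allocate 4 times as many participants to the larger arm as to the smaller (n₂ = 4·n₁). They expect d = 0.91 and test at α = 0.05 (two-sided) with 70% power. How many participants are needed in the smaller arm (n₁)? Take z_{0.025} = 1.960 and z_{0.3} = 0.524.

n₁ = 10

With allocation ratio k = n₂/n₁ = 4, Var(x̄₁−x̄₂) = σ²(1/n₁ + 1/(k·n₁)) = σ²·(k+1)/(k·n₁).
So n₁ = (1 + 1/k)·((z_{α/2} + z_β)/d)² = 1.250 × (2.484/0.91)².
n₁ = 1.250 × 7.45 = 9.3.
Round up: n₁ = 10, giving n₂ = 4 × 10 = 40.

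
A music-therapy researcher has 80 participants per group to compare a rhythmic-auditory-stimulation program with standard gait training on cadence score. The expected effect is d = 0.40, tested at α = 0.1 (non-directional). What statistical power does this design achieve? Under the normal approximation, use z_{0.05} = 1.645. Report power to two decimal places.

power ≈ 0.81

For two equal groups, power = Φ(d·√(n/2) − z_{α/2}).
d·√(n/2) = 0.40 × √(80/2) = 0.40 × 6.325 = 2.530.
z_β = 2.530 − 1.645 = 0.885.
Power = Φ(0.885) = 0.812.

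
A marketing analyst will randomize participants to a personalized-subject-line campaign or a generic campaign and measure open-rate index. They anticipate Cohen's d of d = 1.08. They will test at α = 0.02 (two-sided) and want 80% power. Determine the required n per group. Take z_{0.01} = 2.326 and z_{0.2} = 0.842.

n = 18 per group

For two independent groups with equal n: n = 2·((z_{α/2} + z_β) / d)².
z_{α/2} + z_β = 2.326 + 0.842 = 3.168.
n = 2 × (3.168 / 1.08)² = 2 × 2.933² = 2 × 8.60 = 17.2.
Round up to the next whole participant.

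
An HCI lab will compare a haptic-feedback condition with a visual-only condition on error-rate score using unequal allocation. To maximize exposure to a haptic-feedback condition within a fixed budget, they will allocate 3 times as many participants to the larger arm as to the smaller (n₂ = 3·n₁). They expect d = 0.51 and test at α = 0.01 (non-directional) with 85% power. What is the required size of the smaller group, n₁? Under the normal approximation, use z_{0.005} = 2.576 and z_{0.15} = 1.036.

n₁ = 67

With allocation ratio k = n₂/n₁ = 3, Var(x̄₁−x̄₂) = σ²(1/n₁ + 1/(k·n₁)) = σ²·(k+1)/(k·n₁).
So n₁ = (1 + 1/k)·((z_{α/2} + z_β)/d)² = 1.333 × (3.612/0.51)².
n₁ = 1.333 × 50.16 = 66.9.
Round up: n₁ = 67, giving n₂ = 3 × 67 = 201.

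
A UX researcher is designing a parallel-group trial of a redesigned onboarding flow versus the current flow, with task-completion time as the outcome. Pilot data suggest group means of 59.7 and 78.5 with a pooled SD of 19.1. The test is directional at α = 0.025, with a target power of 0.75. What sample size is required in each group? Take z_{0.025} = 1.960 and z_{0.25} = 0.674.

n = 15 per group

Cohen's d = |M₁ − M₂| / SD_pooled = |59.7 − 78.5| / 19.1 = 18.8 / 19.1 = 0.984.
For two independent groups with equal n: n = 2·((z_{α} + z_β) / d)².
z_{α} + z_β = 1.960 + 0.674 = 2.634.
n = 2 × (2.634 / 0.984)² = 2 × 2.677² = 2 × 7.17 = 14.3.
Round up to the next whole participant.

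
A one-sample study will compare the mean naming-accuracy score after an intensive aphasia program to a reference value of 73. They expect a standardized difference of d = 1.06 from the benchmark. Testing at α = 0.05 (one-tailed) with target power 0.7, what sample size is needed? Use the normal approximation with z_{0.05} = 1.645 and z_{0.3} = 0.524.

For a one-sample test: n = ((z_{α} + z_β) / d)².
z_{α} + z_β = 1.645 + 0.524 = 2.169.
n = (2.169 / 1.06)² = 2.046² = 4.19.
Round up.

n = 5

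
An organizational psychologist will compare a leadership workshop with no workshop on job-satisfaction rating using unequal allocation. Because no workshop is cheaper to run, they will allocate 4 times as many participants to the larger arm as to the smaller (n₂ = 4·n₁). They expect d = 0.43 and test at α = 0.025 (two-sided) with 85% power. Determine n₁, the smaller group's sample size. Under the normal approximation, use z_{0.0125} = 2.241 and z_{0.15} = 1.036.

n₁ = 73

With allocation ratio k = n₂/n₁ = 4, Var(x̄₁−x̄₂) = σ²(1/n₁ + 1/(k·n₁)) = σ²·(k+1)/(k·n₁).
So n₁ = (1 + 1/k)·((z_{α/2} + z_β)/d)² = 1.250 × (3.277/0.43)².
n₁ = 1.250 × 58.08 = 72.6.
Round up: n₁ = 73, giving n₂ = 4 × 73 = 292.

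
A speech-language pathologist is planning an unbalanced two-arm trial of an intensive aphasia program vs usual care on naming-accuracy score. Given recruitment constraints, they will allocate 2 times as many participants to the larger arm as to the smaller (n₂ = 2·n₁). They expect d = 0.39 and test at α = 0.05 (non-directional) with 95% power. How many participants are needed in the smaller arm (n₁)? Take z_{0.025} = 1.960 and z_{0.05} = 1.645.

With allocation ratio k = n₂/n₁ = 2, Var(x̄₁−x̄₂) = σ²(1/n₁ + 1/(k·n₁)) = σ²·(k+1)/(k·n₁).
So n₁ = (1 + 1/k)·((z_{α/2} + z_β)/d)² = 1.500 × (3.605/0.39)².
n₁ = 1.500 × 85.44 = 128.2.
Round up: n₁ = 129, giving n₂ = 2 × 129 = 258.

n₁ = 129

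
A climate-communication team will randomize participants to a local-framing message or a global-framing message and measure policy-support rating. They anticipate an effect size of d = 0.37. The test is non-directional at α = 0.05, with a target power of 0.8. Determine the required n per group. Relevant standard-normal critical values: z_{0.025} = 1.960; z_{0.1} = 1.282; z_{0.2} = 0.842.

n = 115 per group

For two independent groups with equal n: n = 2·((z_{α/2} + z_β) / d)².
z_{α/2} + z_β = 1.960 + 0.842 = 2.802.
n = 2 × (2.802 / 0.37)² = 2 × 7.573² = 2 × 57.35 = 114.7.
Round up to the next whole participant.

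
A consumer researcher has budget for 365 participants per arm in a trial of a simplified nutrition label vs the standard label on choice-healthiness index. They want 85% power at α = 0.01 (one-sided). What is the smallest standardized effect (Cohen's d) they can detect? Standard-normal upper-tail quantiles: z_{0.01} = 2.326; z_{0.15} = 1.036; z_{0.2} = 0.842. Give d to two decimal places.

For two independent groups of n = 365 each: d_min = (z_{α} + z_β)·√(2/n).
z-sum = 2.326 + 1.036 = 3.362.
d_min = 3.362 × √(2/365) = 3.362 × 0.0740 = 0.249.

d_min ≈ 0.25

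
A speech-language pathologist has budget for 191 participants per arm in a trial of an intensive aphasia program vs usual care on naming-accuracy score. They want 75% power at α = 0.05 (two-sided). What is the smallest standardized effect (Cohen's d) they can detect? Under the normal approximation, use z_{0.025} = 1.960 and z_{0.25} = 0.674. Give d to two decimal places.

For two independent groups of n = 191 each: d_min = (z_{α/2} + z_β)·√(2/n).
z-sum = 1.960 + 0.674 = 2.634.
d_min = 2.634 × √(2/191) = 2.634 × 0.1023 = 0.270.

d_min ≈ 0.27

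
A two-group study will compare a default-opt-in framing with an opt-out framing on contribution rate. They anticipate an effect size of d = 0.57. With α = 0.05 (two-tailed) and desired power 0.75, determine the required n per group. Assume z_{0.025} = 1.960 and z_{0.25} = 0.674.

n = 43 per group

For two independent groups with equal n: n = 2·((z_{α/2} + z_β) / d)².
z_{α/2} + z_β = 1.960 + 0.674 = 2.634.
n = 2 × (2.634 / 0.57)² = 2 × 4.621² = 2 × 21.35 = 42.7.
Round up to the next whole participant.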